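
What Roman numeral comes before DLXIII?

DLXIII = 563, so the previous integer is 563 - 1 = 562

DLXII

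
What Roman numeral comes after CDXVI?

CDXVI = 416, so the next integer is 416 + 1 = 417

CDXVII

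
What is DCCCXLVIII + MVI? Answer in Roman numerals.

DCCCXLVIII = 848
MVI = 1006
848 + 1006 = 1854

MDCCCLIV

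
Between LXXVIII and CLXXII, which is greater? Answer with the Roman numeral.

LXXVIII = 78
CLXXII = 172
172 is larger

CLXXII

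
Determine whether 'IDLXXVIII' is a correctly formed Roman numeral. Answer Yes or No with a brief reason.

'IDLXXVIII': Invalid subtractive combination: ID

No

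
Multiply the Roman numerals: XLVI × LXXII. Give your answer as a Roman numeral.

XLVI = 46
LXXII = 72
46 × 72 = 3312

MMMCCCXII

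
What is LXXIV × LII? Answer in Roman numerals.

LXXIV = 74
LII = 52
74 × 52 = 3848

MMMDCCCXLVIII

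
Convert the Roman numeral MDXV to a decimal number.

MDXV: M=1000, D=500, X=10, V=5
1000 + 500 + 10 + 5 = 1515

1515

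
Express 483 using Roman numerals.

Convert 483 to Roman numerals:
  483 contains 1×400 (CD)
  83 contains 1×50 (L)
  33 contains 3×10 (XXX)
  3 contains 3×1 (III)

CDLXXXIII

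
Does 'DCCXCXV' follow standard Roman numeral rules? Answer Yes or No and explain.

'DCCXCXV': X cannot come right after the subtractive pair XC: once X is subtracted in XC, the next symbol must be smaller than X

No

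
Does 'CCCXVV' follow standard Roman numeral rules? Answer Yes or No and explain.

'CCCXVV': V should not appear more than once

No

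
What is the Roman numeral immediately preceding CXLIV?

CXLIV = 144; previous is 143

CXLIII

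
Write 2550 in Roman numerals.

Convert 2550 to Roman numerals:
  2550 contains 2×1000 (MM)
  550 contains 1×500 (D)
  50 contains 1×50 (L)

MMDL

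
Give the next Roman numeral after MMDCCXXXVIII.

MMDCCXXXVIII = 2738; next is 2739

MMDCCXXXIX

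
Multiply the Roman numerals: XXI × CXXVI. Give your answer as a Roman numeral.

XXI = 21
CXXVI = 126
21 × 126 = 2646

MMDCXLVI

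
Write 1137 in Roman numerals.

Convert 1137 to Roman numerals:
  1137 contains 1×1000 (M)
  137 contains 1×100 (C)
  37 contains 3×10 (XXX)
  7 contains 1×5 (V)
  2 contains 2×1 (II)

MCXXXVII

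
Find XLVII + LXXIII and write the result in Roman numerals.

XLVII = 47
LXXIII = 73
47 + 73 = 120

CXX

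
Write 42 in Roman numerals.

Convert 42 to Roman numerals:
  42 contains 1×40 (XL)
  2 contains 2×1 (II)

XLII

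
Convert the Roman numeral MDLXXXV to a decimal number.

MDLXXXV: M=1000, D=500, L=50, X=10, X=10, X=10, V=5
1000 + 500 + 50 + 10 + 10 + 10 + 5 = 1585

1585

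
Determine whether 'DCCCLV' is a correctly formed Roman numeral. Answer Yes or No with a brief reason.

'DCCCLV': Check the rules: uses only the symbols I, V, X, L, C, D, M; no symbol is repeated more than three times in a row; V, L and D each appear at most once; no smaller symbol precedes a larger one (values never increase from left to right). Value: D (500) + C (100) + C (100) + C (100) + L (50) + V (5) = 855. So it is a valid standard Roman numeral.

Yes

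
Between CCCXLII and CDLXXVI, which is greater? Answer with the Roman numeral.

CCCXLII = 342
CDLXXVI = 476
476 is larger

CDLXXVI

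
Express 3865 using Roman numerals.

Convert 3865 to Roman numerals:
  3865 contains 3×1000 (MMM)
  865 contains 1×500 (D)
  365 contains 3×100 (CCC)
  65 contains 1×50 (L)
  15 contains 1×10 (X)
  5 contains 1×5 (V)

MMMDCCCLXV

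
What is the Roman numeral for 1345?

Convert 1345 to Roman numerals:
  1345 contains 1×1000 (M)
  345 contains 3×100 (CCC)
  45 contains 1×40 (XL)
  5 contains 1×5 (V)

MCCCXLV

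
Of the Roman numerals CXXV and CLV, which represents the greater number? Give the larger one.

CXXV = 125
CLV = 155
155 is larger

CLV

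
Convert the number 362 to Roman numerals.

Convert 362 to Roman numerals:
  362 contains 3×100 (CCC)
  62 contains 1×50 (L)
  12 contains 1×10 (X)
  2 contains 2×1 (II)

CCCLXII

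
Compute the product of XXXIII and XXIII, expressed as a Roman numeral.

XXXIII = 33
XXIII = 23
33 × 23 = 759

DCCLIX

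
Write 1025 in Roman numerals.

Convert 1025 to Roman numerals:
  1025 contains 1×1000 (M)
  25 contains 2×10 (XX)
  5 contains 1×5 (V)

MXXV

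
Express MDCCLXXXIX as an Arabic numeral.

MDCCLXXXIX: M=1000, D=500, C=100, C=100, L=50, X=10, X=10, X=10, IX=9
1000 + 500 + 100 + 100 + 50 + 10 + 10 + 10 + 9 = 1789

1789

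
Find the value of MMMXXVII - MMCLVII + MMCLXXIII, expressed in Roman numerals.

MMMXXVII = 3027, MMCLVII = 2157, MMCLXXIII = 2173
3027 - 2157 = 870
870 + 2173 = 3043

MMMXLIII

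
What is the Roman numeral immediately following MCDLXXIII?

MCDLXXIII = 1473, so the next integer is 1473 + 1 = 1474

MCDLXXIV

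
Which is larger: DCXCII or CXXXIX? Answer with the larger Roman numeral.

DCXCII = 692
CXXXIX = 139
692 is larger

DCXCII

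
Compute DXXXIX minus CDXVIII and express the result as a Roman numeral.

DXXXIX = 539
CDXVIII = 418
539 - 418 = 121

CXXI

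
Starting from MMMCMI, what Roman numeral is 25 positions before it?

MMMCMI = 3901
3901 - 25 = 3876

MMMDCCCLXXVI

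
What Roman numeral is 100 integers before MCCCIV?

MCCCIV = 1304
1304 - 100 = 1204

MCCIV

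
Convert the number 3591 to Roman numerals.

Convert 3591 to Roman numerals:
  3591 contains 3×1000 (MMM)
  591 contains 1×500 (D)
  91 contains 1×90 (XC)
  1 contains 1×1 (I)

MMMDXCI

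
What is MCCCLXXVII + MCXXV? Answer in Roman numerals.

MCCCLXXVII = 1377
MCXXV = 1125
1377 + 1125 = 2502

MMDII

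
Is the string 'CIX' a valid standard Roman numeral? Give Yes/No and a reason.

'CIX': Check the rules: uses only the symbols I, V, X, L, C, D, M; no symbol is repeated more than three times in a row; V, L and D each appear at most once; the only place a smaller symbol precedes a larger one is the allowed subtractive pair IX, the symbol right after such a pair (if any) is smaller than the pair's first symbol, and otherwise the values never increase from left to right. Value: C (100) + IX (9) = 109. So it is a valid standard Roman numeral.

Yes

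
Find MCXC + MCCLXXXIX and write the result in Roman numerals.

MCXC = 1190
MCCLXXXIX = 1289
1190 + 1289 = 2479

MMCDLXXIX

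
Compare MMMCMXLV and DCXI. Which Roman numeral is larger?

MMMCMXLV = 3945
DCXI = 611
3945 is larger

MMMCMXLV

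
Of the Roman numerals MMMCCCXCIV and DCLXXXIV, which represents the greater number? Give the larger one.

MMMCCCXCIV = 3394
DCLXXXIV = 684
3394 is larger

MMMCCCXCIV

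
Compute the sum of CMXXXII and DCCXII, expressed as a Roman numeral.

CMXXXII = 932
DCCXII = 712
932 + 712 = 1644

MDCXLIV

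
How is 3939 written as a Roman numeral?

Convert 3939 to Roman numerals:
  3939 contains 3×1000 (MMM)
  939 contains 1×900 (CM)
  39 contains 3×10 (XXX)
  9 contains 1×9 (IX)

MMMCMXXXIX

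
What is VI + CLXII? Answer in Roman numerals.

VI = 6
CLXII = 162
6 + 162 = 168

CLXVIII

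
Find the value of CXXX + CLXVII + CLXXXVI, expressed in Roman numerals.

CXXX = 130, CLXVII = 167, CLXXXVI = 186
130 + 167 = 297
297 + 186 = 483

CDLXXXIII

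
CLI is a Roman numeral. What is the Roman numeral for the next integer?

CLI = 151; next is 152

CLII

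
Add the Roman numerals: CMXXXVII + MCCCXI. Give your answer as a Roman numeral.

CMXXXVII = 937
MCCCXI = 1311
937 + 1311 = 2248

MMCCXLVIII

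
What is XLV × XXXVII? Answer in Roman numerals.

XLV = 45
XXXVII = 37
45 × 37 = 1665

MDCLXV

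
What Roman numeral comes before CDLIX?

CDLIX = 459, so the previous integer is 459 - 1 = 458

CDLVIII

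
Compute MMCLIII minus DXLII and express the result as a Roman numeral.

MMCLIII = 2153
DXLII = 542
2153 - 542 = 1611

MDCXI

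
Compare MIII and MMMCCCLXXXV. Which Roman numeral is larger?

MIII = 1003
MMMCCCLXXXV = 3385
3385 is larger

MMMCCCLXXXV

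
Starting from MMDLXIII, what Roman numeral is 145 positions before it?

MMDLXIII = 2563
2563 - 145 = 2418

MMCDXVIII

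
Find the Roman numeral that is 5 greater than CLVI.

CLVI = 156
156 + 5 = 161

CLXI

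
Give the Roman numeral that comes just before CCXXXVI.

CCXXXVI = 236, so the previous integer is 236 - 1 = 235

CCXXXV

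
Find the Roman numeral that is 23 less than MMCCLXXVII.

MMCCLXXVII = 2277
2277 - 23 = 2254

MMCCLIV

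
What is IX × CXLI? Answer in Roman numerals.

IX = 9
CXLI = 141
9 × 141 = 1269

MCCLXIX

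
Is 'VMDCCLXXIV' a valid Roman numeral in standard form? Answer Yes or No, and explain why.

'VMDCCLXXIV': V should not appear more than once

No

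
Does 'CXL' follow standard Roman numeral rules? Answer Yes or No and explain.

'CXL': Check the rules: uses only the symbols I, V, X, L, C, D, M; no symbol is repeated more than three times in a row; V, L and D each appear at most once; the only place a smaller symbol precedes a larger one is the allowed subtractive pair XL, the symbol right after such a pair (if any) is smaller than the pair's first symbol, and otherwise the values never increase from left to right. Value: C (100) + XL (40) = 140. So it is a valid standard Roman numeral.

Yes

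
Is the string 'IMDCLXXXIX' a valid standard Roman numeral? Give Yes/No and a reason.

'IMDCLXXXIX': Invalid subtractive combination: IM

No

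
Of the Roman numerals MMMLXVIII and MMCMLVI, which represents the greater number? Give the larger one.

MMMLXVIII = 3068
MMCMLVI = 2956
3068 is larger

MMMLXVIII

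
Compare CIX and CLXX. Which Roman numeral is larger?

CIX = 109
CLXX = 170
170 is larger

CLXX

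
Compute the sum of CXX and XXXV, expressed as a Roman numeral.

CXX = 120
XXXV = 35
120 + 35 = 155

CLV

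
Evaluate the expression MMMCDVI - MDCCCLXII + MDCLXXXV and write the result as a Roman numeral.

MMMCDVI = 3406, MDCCCLXII = 1862, MDCLXXXV = 1685
3406 - 1862 = 1544
1544 + 1685 = 3229

MMMCCXXIX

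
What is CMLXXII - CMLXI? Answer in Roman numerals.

CMLXXII = 972
CMLXI = 961
972 - 961 = 11

XI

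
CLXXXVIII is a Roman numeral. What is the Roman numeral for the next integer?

CLXXXVIII = 188, so the next integer is 188 + 1 = 189

CLXXXIX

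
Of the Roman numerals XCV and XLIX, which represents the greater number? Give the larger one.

XCV = 95
XLIX = 49
95 is larger

XCV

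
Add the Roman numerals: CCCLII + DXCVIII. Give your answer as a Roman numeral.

CCCLII = 352
DXCVIII = 598
352 + 598 = 950

CML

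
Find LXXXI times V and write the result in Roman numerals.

LXXXI = 81
V = 5
81 × 5 = 405

CDV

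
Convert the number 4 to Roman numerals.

Convert 4 to Roman numerals:
  4 contains 1×4 (IV)

IV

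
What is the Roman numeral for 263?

Convert 263 to Roman numerals:
  263 contains 2×100 (CC)
  63 contains 1×50 (L)
  13 contains 1×10 (X)
  3 contains 3×1 (III)

CCLXIII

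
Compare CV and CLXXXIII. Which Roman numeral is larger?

CV = 105
CLXXXIII = 183
183 is larger

CLXXXIII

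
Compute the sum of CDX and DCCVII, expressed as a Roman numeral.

CDX = 410
DCCVII = 707
410 + 707 = 1117

MCXVII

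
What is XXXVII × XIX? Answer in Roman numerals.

XXXVII = 37
XIX = 19
37 × 19 = 703

DCCIII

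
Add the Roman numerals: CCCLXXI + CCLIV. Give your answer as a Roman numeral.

CCCLXXI = 371
CCLIV = 254
371 + 254 = 625

DCXXV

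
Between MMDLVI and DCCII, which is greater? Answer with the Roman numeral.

MMDLVI = 2556
DCCII = 702
2556 is larger

MMDLVI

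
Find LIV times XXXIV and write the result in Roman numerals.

LIV = 54
XXXIV = 34
54 × 34 = 1836

MDCCCXXXVI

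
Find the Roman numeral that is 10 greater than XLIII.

XLIII = 43
43 + 10 = 53

LIII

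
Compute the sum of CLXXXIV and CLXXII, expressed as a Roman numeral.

CLXXXIV = 184
CLXXII = 172
184 + 172 = 356

CCCLVI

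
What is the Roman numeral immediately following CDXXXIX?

CDXXXIX = 439; next is 440

CDXL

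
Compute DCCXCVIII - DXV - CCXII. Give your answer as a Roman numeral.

DCCXCVIII = 798, DXV = 515, CCXII = 212
798 - 515 = 283
283 - 212 = 71

LXXI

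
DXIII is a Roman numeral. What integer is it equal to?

DXIII: D=500, X=10, I=1, I=1, I=1
500 + 10 + 1 + 1 + 1 = 513

513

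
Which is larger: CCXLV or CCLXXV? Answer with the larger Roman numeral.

CCXLV = 245
CCLXXV = 275
275 is larger

CCLXXV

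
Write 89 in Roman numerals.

Convert 89 to Roman numerals:
  89 contains 1×50 (L)
  39 contains 3×10 (XXX)
  9 contains 1×9 (IX)

LXXXIX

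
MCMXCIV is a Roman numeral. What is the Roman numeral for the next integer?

MCMXCIV = 1994, so the next integer is 1994 + 1 = 1995

MCMXCV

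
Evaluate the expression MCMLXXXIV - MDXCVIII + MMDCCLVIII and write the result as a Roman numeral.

MCMLXXXIV = 1984, MDXCVIII = 1598, MMDCCLVIII = 2758
1984 - 1598 = 386
386 + 2758 = 3144

MMMCXLIV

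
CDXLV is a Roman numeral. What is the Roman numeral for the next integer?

CDXLV = 445; next is 446

CDXLVI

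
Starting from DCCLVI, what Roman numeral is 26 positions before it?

DCCLVI = 756
756 - 26 = 730

DCCXXX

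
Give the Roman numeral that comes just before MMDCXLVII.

MMDCXLVII = 2647, so the previous integer is 2647 - 1 = 2646

MMDCXLVI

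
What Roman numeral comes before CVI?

CVI = 106; previous is 105

CV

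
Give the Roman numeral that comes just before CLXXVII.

CLXXVII = 177, so the previous integer is 177 - 1 = 176

CLXXVI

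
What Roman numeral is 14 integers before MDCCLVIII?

MDCCLVIII = 1758
1758 - 14 = 1744

MDCCXLIV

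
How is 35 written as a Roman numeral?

Convert 35 to Roman numerals:
  35 contains 3×10 (XXX)
  5 contains 1×5 (V)

XXXV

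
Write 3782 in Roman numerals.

Convert 3782 to Roman numerals:
  3782 contains 3×1000 (MMM)
  782 contains 1×500 (D)
  282 contains 2×100 (CC)
  82 contains 1×50 (L)
  32 contains 3×10 (XXX)
  2 contains 2×1 (II)

MMMDCCLXXXII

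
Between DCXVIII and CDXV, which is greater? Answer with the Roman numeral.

DCXVIII = 618
CDXV = 415
618 is larger

DCXVIII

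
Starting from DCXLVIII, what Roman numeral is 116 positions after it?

DCXLVIII = 648
648 + 116 = 764

DCCLXIV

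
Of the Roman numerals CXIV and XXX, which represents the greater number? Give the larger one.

CXIV = 114
XXX = 30
114 is larger

CXIV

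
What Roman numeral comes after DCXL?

DCXL = 640, so the next integer is 640 + 1 = 641

DCXLI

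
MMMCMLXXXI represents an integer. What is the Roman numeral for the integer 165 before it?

MMMCMLXXXI = 3981
3981 - 165 = 3816

MMMDCCCXVI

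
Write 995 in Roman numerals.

Convert 995 to Roman numerals:
  995 contains 1×900 (CM)
  95 contains 1×90 (XC)
  5 contains 1×5 (V)

CMXCV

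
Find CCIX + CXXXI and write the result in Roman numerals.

CCIX = 209
CXXXI = 131
209 + 131 = 340

CCCXL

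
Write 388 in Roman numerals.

Convert 388 to Roman numerals:
  388 contains 3×100 (CCC)
  88 contains 1×50 (L)
  38 contains 3×10 (XXX)
  8 contains 1×5 (V)
  3 contains 3×1 (III)

CCCLXXXVIII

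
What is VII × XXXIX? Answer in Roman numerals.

VII = 7
XXXIX = 39
7 × 39 = 273

CCLXXIII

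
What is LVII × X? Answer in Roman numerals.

LVII = 57
X = 10
57 × 10 = 570

DLXX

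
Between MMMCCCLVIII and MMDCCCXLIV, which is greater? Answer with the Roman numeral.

MMMCCCLVIII = 3358
MMDCCCXLIV = 2844
3358 is larger

MMMCCCLVIII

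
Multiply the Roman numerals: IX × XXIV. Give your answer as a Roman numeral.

IX = 9
XXIV = 24
9 × 24 = 216

CCXVI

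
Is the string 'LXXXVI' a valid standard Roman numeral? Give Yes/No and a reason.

'LXXXVI': Check the rules: uses only the symbols I, V, X, L, C, D, M; no symbol is repeated more than three times in a row; V, L and D each appear at most once; no smaller symbol precedes a larger one (values never increase from left to right). Value: L (50) + X (10) + X (10) + X (10) + V (5) + I (1) = 86. So it is a valid standard Roman numeral.

Yes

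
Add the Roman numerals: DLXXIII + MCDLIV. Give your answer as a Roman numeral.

DLXXIII = 573
MCDLIV = 1454
573 + 1454 = 2027

MMXXVII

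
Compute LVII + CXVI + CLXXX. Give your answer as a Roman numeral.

LVII = 57, CXVI = 116, CLXXX = 180
57 + 116 = 173
173 + 180 = 353

CCCLIII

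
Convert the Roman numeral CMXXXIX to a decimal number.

CMXXXIX: CM=900, X=10, X=10, X=10, IX=9
900 + 10 + 10 + 10 + 9 = 939

939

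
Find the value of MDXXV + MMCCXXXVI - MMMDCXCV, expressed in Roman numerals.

MDXXV = 1525, MMCCXXXVI = 2236, MMMDCXCV = 3695
1525 + 2236 = 3761
3761 - 3695 = 66

LXVI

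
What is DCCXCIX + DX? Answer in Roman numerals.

DCCXCIX = 799
DX = 510
799 + 510 = 1309

MCCCIX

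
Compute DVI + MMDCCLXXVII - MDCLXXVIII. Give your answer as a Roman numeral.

DVI = 506, MMDCCLXXVII = 2777, MDCLXXVIII = 1678
506 + 2777 = 3283
3283 - 1678 = 1605

MDCV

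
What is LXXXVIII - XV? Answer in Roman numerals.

LXXXVIII = 88
XV = 15
88 - 15 = 73

LXXIII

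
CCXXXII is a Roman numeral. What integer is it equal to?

CCXXXII: C=100, C=100, X=10, X=10, X=10, I=1, I=1
100 + 100 + 10 + 10 + 10 + 1 + 1 = 232

232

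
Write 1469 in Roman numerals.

Convert 1469 to Roman numerals:
  1469 contains 1×1000 (M)
  469 contains 1×400 (CD)
  69 contains 1×50 (L)
  19 contains 1×10 (X)
  9 contains 1×9 (IX)

MCDLXIX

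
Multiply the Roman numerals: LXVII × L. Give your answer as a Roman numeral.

LXVII = 67
L = 50
67 × 50 = 3350

MMMCCCL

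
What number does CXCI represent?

CXCI: C=100, XC=90, I=1
100 + 90 + 1 = 191

191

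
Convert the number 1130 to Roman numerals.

Convert 1130 to Roman numerals:
  1130 contains 1×1000 (M)
  130 contains 1×100 (C)
  30 contains 3×10 (XXX)

MCXXX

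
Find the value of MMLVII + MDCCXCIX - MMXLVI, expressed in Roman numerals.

MMLVII = 2057, MDCCXCIX = 1799, MMXLVI = 2046
2057 + 1799 = 3856
3856 - 2046 = 1810

MDCCCX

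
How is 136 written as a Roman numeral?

Convert 136 to Roman numerals:
  136 contains 1×100 (C)
  36 contains 3×10 (XXX)
  6 contains 1×5 (V)
  1 contains 1×1 (I)

CXXXVI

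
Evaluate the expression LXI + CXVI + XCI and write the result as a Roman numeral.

LXI = 61, CXVI = 116, XCI = 91
61 + 116 = 177
177 + 91 = 268

CCLXVIII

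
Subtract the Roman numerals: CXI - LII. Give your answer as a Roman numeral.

CXI = 111
LII = 52
111 - 52 = 59

LIX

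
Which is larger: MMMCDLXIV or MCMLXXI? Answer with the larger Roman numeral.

MMMCDLXIV = 3464
MCMLXXI = 1971
3464 is larger

MMMCDLXIV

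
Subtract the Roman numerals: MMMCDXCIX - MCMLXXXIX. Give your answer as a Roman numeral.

MMMCDXCIX = 3499
MCMLXXXIX = 1989
3499 - 1989 = 1510

MDX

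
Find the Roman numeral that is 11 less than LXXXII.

LXXXII = 82
82 - 11 = 71

LXXI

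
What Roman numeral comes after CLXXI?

CLXXI = 171; next is 172

CLXXII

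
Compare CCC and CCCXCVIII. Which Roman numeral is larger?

CCC = 300
CCCXCVIII = 398
398 is larger

CCCXCVIII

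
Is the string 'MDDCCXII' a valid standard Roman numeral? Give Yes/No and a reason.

'MDDCCXII': D should not appear more than once

No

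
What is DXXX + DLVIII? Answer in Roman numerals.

DXXX = 530
DLVIII = 558
530 + 558 = 1088

MLXXXVIII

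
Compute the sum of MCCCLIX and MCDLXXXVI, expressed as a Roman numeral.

MCCCLIX = 1359
MCDLXXXVI = 1486
1359 + 1486 = 2845

MMDCCCXLV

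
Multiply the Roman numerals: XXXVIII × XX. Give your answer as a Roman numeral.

XXXVIII = 38
XX = 20
38 × 20 = 760

DCCLX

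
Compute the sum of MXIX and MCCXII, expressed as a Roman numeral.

MXIX = 1019
MCCXII = 1212
1019 + 1212 = 2231

MMCCXXXI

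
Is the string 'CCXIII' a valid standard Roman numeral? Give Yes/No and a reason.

'CCXIII': Check the rules: uses only the symbols I, V, X, L, C, D, M; no symbol is repeated more than three times in a row; V, L and D each appear at most once; no smaller symbol precedes a larger one (values never increase from left to right). Value: C (100) + C (100) + X (10) + I (1) + I (1) + I (1) = 213. So it is a valid standard Roman numeral.

Yes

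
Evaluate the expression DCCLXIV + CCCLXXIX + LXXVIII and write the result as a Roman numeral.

DCCLXIV = 764, CCCLXXIX = 379, LXXVIII = 78
764 + 379 = 1143
1143 + 78 = 1221

MCCXXI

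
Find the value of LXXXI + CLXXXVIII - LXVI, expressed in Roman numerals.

LXXXI = 81, CLXXXVIII = 188, LXVI = 66
81 + 188 = 269
269 - 66 = 203

CCIII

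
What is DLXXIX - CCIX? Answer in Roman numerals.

DLXXIX = 579
CCIX = 209
579 - 209 = 370

CCCLXX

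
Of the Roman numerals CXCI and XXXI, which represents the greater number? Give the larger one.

CXCI = 191
XXXI = 31
191 is larger

CXCI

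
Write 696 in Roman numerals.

Convert 696 to Roman numerals:
  696 contains 1×500 (D)
  196 contains 1×100 (C)
  96 contains 1×90 (XC)
  6 contains 1×5 (V)
  1 contains 1×1 (I)

DCXCVI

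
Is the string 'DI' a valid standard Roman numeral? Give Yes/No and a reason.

'DI': Check the rules: uses only the symbols I, V, X, L, C, D, M; no symbol is repeated more than three times in a row; V, L and D each appear at most once; no smaller symbol precedes a larger one (values never increase from left to right). Value: D (500) + I (1) = 501. So it is a valid standard Roman numeral.

Yes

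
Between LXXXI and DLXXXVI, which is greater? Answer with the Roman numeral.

LXXXI = 81
DLXXXVI = 586
586 is larger

DLXXXVI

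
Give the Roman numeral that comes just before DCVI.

DCVI = 606; previous is 605

DCV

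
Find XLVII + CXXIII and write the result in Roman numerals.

XLVII = 47
CXXIII = 123
47 + 123 = 170

CLXX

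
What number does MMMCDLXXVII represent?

MMMCDLXXVII: M=1000, M=1000, M=1000, CD=400, L=50, X=10, X=10, V=5, I=1, I=1
1000 + 1000 + 1000 + 400 + 50 + 10 + 10 + 5 + 1 + 1 = 3477

3477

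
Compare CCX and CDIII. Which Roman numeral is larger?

CCX = 210
CDIII = 403
403 is larger

CDIII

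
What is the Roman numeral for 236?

Convert 236 to Roman numerals:
  236 contains 2×100 (CC)
  36 contains 3×10 (XXX)
  6 contains 1×5 (V)
  1 contains 1×1 (I)

CCXXXVI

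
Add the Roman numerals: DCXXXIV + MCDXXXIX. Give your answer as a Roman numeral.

DCXXXIV = 634
MCDXXXIX = 1439
634 + 1439 = 2073

MMLXXIII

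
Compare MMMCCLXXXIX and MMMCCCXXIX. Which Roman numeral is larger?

MMMCCLXXXIX = 3289
MMMCCCXXIX = 3329
3329 is larger

MMMCCCXXIX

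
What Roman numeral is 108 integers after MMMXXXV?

MMMXXXV = 3035
3035 + 108 = 3143

MMMCXLIII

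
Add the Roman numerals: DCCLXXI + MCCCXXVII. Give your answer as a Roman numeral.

DCCLXXI = 771
MCCCXXVII = 1327
771 + 1327 = 2098

MMXCVIII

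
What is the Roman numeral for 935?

Convert 935 to Roman numerals:
  935 contains 1×900 (CM)
  35 contains 3×10 (XXX)
  5 contains 1×5 (V)

CMXXXV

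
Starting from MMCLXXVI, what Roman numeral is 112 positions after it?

MMCLXXVI = 2176
2176 + 112 = 2288

MMCCLXXXVIII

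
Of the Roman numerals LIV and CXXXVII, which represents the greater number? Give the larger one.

LIV = 54
CXXXVII = 137
137 is larger

CXXXVII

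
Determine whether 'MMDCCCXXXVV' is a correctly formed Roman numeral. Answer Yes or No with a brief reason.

'MMDCCCXXXVV': V should not appear more than once

No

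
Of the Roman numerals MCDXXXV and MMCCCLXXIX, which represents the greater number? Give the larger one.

MCDXXXV = 1435
MMCCCLXXIX = 2379
2379 is larger

MMCCCLXXIX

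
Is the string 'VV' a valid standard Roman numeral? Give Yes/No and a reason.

'VV': V should not appear more than once

No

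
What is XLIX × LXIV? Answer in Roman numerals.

XLIX = 49
LXIV = 64
49 × 64 = 3136

MMMCXXXVI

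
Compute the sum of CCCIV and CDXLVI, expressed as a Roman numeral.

CCCIV = 304
CDXLVI = 446
304 + 446 = 750

DCCL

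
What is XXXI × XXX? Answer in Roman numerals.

XXXI = 31
XXX = 30
31 × 30 = 930

CMXXX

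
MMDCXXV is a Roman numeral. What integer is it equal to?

MMDCXXV: M=1000, M=1000, D=500, C=100, X=10, X=10, V=5
1000 + 1000 + 500 + 100 + 10 + 10 + 5 = 2625

2625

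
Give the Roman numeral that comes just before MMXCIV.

MMXCIV = 2094; previous is 2093

MMXCIII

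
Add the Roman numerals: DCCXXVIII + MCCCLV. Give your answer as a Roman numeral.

DCCXXVIII = 728
MCCCLV = 1355
728 + 1355 = 2083

MMLXXXIII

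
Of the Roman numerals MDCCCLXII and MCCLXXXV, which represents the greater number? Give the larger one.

MDCCCLXII = 1862
MCCLXXXV = 1285
1862 is larger

MDCCCLXII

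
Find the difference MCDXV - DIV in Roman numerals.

MCDXV = 1415
DIV = 504
1415 - 504 = 911

CMXI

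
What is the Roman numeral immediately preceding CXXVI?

CXXVI = 126, so the previous integer is 126 - 1 = 125

CXXV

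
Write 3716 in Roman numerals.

Convert 3716 to Roman numerals:
  3716 contains 3×1000 (MMM)
  716 contains 1×500 (D)
  216 contains 2×100 (CC)
  16 contains 1×10 (X)
  6 contains 1×5 (V)
  1 contains 1×1 (I)

MMMDCCXVI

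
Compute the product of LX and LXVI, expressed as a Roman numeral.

LX = 60
LXVI = 66
60 × 66 = 3960

MMMCMLX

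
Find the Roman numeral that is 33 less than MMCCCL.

MMCCCL = 2350
2350 - 33 = 2317

MMCCCXVII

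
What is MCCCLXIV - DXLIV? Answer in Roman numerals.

MCCCLXIV = 1364
DXLIV = 544
1364 - 544 = 820

DCCCXX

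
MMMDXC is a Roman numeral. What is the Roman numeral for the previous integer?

MMMDXC = 3590; previous is 3589

MMMDLXXXIX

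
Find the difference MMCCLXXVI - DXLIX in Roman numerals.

MMCCLXXVI = 2276
DXLIX = 549
2276 - 549 = 1727

MDCCXXVII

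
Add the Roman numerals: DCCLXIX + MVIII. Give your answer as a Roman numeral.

DCCLXIX = 769
MVIII = 1008
769 + 1008 = 1777

MDCCLXXVII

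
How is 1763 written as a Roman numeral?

Convert 1763 to Roman numerals:
  1763 contains 1×1000 (M)
  763 contains 1×500 (D)
  263 contains 2×100 (CC)
  63 contains 1×50 (L)
  13 contains 1×10 (X)
  3 contains 3×1 (III)

MDCCLXIII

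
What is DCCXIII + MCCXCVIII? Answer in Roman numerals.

DCCXIII = 713
MCCXCVIII = 1298
713 + 1298 = 2011

MMXI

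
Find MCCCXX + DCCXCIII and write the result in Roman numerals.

MCCCXX = 1320
DCCXCIII = 793
1320 + 793 = 2113

MMCXIII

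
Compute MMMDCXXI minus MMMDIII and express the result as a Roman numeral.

MMMDCXXI = 3621
MMMDIII = 3503
3621 - 3503 = 118

CXVIII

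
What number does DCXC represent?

DCXC: D=500, C=100, XC=90
500 + 100 + 90 = 690

690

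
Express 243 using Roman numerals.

Convert 243 to Roman numerals:
  243 contains 2×100 (CC)
  43 contains 1×40 (XL)
  3 contains 3×1 (III)

CCXLIII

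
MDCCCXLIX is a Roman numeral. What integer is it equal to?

MDCCCXLIX: M=1000, D=500, C=100, C=100, C=100, XL=40, IX=9
1000 + 500 + 100 + 100 + 100 + 40 + 9 = 1849

1849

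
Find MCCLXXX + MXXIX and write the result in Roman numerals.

MCCLXXX = 1280
MXXIX = 1029
1280 + 1029 = 2309

MMCCCIX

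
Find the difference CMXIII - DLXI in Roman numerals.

CMXIII = 913
DLXI = 561
913 - 561 = 352

CCCLII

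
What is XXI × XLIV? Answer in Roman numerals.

XXI = 21
XLIV = 44
21 × 44 = 924

CMXXIV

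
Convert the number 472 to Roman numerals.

Convert 472 to Roman numerals:
  472 contains 1×400 (CD)
  72 contains 1×50 (L)
  22 contains 2×10 (XX)
  2 contains 2×1 (II)

CDLXXII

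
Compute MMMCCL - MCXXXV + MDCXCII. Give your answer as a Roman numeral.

MMMCCL = 3250, MCXXXV = 1135, MDCXCII = 1692
3250 - 1135 = 2115
2115 + 1692 = 3807

MMMDCCCVII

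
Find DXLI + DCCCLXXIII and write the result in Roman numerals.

DXLI = 541
DCCCLXXIII = 873
541 + 873 = 1414

MCDXIV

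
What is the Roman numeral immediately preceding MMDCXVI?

MMDCXVI = 2616; previous is 2615

MMDCXV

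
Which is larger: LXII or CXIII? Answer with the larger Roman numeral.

LXII = 62
CXIII = 113
113 is larger

CXIII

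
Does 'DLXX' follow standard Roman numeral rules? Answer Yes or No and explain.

'DLXX': Check the rules: uses only the symbols I, V, X, L, C, D, M; no symbol is repeated more than three times in a row; V, L and D each appear at most once; no smaller symbol precedes a larger one (values never increase from left to right). Value: D (500) + L (50) + X (10) + X (10) = 570. So it is a valid standard Roman numeral.

Yes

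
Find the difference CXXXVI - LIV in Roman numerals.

CXXXVI = 136
LIV = 54
136 - 54 = 82

LXXXII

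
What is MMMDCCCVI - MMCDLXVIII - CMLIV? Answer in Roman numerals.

MMMDCCCVI = 3806, MMCDLXVIII = 2468, CMLIV = 954
3806 - 2468 = 1338
1338 - 954 = 384

CCCLXXXIV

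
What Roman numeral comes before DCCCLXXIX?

DCCCLXXIX = 879; previous is 878

DCCCLXXVIII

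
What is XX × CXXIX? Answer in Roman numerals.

XX = 20
CXXIX = 129
20 × 129 = 2580

MMDLXXX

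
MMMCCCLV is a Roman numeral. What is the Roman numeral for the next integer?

MMMCCCLV = 3355, so the next integer is 3355 + 1 = 3356

MMMCCCLVI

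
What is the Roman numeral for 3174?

Convert 3174 to Roman numerals:
  3174 contains 3×1000 (MMM)
  174 contains 1×100 (C)
  74 contains 1×50 (L)
  24 contains 2×10 (XX)
  4 contains 1×4 (IV)

MMMCLXXIV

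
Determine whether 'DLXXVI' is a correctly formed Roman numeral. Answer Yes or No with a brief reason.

'DLXXVI': Check the rules: uses only the symbols I, V, X, L, C, D, M; no symbol is repeated more than three times in a row; V, L and D each appear at most once; no smaller symbol precedes a larger one (values never increase from left to right). Value: D (500) + L (50) + X (10) + X (10) + V (5) + I (1) = 576. So it is a valid standard Roman numeral.

Yes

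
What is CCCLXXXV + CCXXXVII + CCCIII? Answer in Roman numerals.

CCCLXXXV = 385, CCXXXVII = 237, CCCIII = 303
385 + 237 = 622
622 + 303 = 925

CMXXV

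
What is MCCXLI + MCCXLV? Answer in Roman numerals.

MCCXLI = 1241
MCCXLV = 1245
1241 + 1245 = 2486

MMCDLXXXVI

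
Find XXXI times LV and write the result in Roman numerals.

XXXI = 31
LV = 55
31 × 55 = 1705

MDCCV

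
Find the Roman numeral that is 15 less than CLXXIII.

CLXXIII = 173
173 - 15 = 158

CLVIII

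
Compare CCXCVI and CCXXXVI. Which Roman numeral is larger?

CCXCVI = 296
CCXXXVI = 236
296 is larger

CCXCVI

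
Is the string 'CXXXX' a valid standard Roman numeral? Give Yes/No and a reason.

'CXXXX': More than 3 consecutive X's

No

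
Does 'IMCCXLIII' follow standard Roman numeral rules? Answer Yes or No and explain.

'IMCCXLIII': Invalid subtractive combination: IM

No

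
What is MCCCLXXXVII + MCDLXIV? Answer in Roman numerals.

MCCCLXXXVII = 1387
MCDLXIV = 1464
1387 + 1464 = 2851

MMDCCCLI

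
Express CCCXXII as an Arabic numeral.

CCCXXII: C=100, C=100, C=100, X=10, X=10, I=1, I=1
100 + 100 + 100 + 10 + 10 + 1 + 1 = 322

322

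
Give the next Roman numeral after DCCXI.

DCCXI = 711, so the next integer is 711 + 1 = 712

DCCXII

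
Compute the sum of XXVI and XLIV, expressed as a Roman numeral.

XXVI = 26
XLIV = 44
26 + 44 = 70

LXX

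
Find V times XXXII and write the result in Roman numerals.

V = 5
XXXII = 32
5 × 32 = 160

CLX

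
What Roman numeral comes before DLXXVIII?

DLXXVIII = 578, so the previous integer is 578 - 1 = 577

DLXXVII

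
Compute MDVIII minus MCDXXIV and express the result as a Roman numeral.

MDVIII = 1508
MCDXXIV = 1424
1508 - 1424 = 84

LXXXIV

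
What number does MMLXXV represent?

MMLXXV: M=1000, M=1000, L=50, X=10, X=10, V=5
1000 + 1000 + 50 + 10 + 10 + 5 = 2075

2075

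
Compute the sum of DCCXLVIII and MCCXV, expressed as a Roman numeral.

DCCXLVIII = 748
MCCXV = 1215
748 + 1215 = 1963

MCMLXIII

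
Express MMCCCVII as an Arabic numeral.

MMCCCVII: M=1000, M=1000, C=100, C=100, C=100, V=5, I=1, I=1
1000 + 1000 + 100 + 100 + 100 + 5 + 1 + 1 = 2307

2307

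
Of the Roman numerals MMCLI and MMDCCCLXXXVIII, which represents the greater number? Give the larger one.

MMCLI = 2151
MMDCCCLXXXVIII = 2888
2888 is larger

MMDCCCLXXXVIII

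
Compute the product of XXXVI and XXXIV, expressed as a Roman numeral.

XXXVI = 36
XXXIV = 34
36 × 34 = 1224

MCCXXIV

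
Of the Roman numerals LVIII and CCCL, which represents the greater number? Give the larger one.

LVIII = 58
CCCL = 350
350 is larger

CCCL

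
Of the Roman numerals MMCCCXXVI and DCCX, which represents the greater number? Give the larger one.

MMCCCXXVI = 2326
DCCX = 710
2326 is larger

MMCCCXXVI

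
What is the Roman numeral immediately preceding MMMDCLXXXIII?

MMMDCLXXXIII = 3683; previous is 3682

MMMDCLXXXII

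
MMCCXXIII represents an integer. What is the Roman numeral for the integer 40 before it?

MMCCXXIII = 2223
2223 - 40 = 2183

MMCLXXXIII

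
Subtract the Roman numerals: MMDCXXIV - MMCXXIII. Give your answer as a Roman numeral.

MMDCXXIV = 2624
MMCXXIII = 2123
2624 - 2123 = 501

DI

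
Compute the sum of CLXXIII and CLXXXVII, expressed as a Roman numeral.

CLXXIII = 173
CLXXXVII = 187
173 + 187 = 360

CCCLX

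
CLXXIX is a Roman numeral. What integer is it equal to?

CLXXIX: C=100, L=50, X=10, X=10, IX=9
100 + 50 + 10 + 10 + 9 = 179

179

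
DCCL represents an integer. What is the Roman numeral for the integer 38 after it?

DCCL = 750
750 + 38 = 788

DCCLXXXVIII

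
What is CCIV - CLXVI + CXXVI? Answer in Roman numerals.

CCIV = 204, CLXVI = 166, CXXVI = 126
204 - 166 = 38
38 + 126 = 164

CLXIV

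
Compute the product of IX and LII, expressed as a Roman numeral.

IX = 9
LII = 52
9 × 52 = 468

CDLXVIII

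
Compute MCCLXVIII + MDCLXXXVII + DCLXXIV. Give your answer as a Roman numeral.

MCCLXVIII = 1268, MDCLXXXVII = 1687, DCLXXIV = 674
1268 + 1687 = 2955
2955 + 674 = 3629

MMMDCXXIX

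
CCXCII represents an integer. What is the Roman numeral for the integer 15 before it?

CCXCII = 292
292 - 15 = 277

CCLXXVII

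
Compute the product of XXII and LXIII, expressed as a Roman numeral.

XXII = 22
LXIII = 63
22 × 63 = 1386

MCCCLXXXVI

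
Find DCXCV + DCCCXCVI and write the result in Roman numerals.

DCXCV = 695
DCCCXCVI = 896
695 + 896 = 1591

MDXCI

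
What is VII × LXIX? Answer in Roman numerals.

VII = 7
LXIX = 69
7 × 69 = 483

CDLXXXIII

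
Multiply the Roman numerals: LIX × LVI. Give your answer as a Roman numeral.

LIX = 59
LVI = 56
59 × 56 = 3304

MMMCCCIV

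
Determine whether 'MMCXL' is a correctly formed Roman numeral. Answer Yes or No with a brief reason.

'MMCXL': Check the rules: uses only the symbols I, V, X, L, C, D, M; no symbol is repeated more than three times in a row; V, L and D each appear at most once; the only place a smaller symbol precedes a larger one is the allowed subtractive pair XL, the symbol right after such a pair (if any) is smaller than the pair's first symbol, and otherwise the values never increase from left to right. Value: M (1000) + M (1000) + C (100) + XL (40) = 2140. So it is a valid standard Roman numeral.

Yes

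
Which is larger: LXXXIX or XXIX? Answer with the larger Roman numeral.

LXXXIX = 89
XXIX = 29
89 is larger

LXXXIX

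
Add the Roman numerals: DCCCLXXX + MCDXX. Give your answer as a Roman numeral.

DCCCLXXX = 880
MCDXX = 1420
880 + 1420 = 2300

MMCCC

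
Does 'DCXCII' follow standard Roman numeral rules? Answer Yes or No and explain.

'DCXCII': Check the rules: uses only the symbols I, V, X, L, C, D, M; no symbol is repeated more than three times in a row; V, L and D each appear at most once; the only place a smaller symbol precedes a larger one is the allowed subtractive pair XC, the symbol right after such a pair (if any) is smaller than the pair's first symbol, and otherwise the values never increase from left to right. Value: D (500) + C (100) + XC (90) + I (1) + I (1) = 692. So it is a valid standard Roman numeral.

Yes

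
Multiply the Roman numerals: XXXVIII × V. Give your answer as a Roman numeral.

XXXVIII = 38
V = 5
38 × 5 = 190

CXC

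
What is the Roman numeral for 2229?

Convert 2229 to Roman numerals:
  2229 contains 2×1000 (MM)
  229 contains 2×100 (CC)
  29 contains 2×10 (XX)
  9 contains 1×9 (IX)

MMCCXXIX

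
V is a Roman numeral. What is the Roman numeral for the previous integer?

V = 5, so the previous integer is 5 - 1 = 4

IV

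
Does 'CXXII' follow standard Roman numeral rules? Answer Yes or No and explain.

'CXXII': Check the rules: uses only the symbols I, V, X, L, C, D, M; no symbol is repeated more than three times in a row; V, L and D each appear at most once; no smaller symbol precedes a larger one (values never increase from left to right). Value: C (100) + X (10) + X (10) + I (1) + I (1) = 122. So it is a valid standard Roman numeral.

Yes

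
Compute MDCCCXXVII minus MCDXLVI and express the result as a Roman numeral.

MDCCCXXVII = 1827
MCDXLVI = 1446
1827 - 1446 = 381

CCCLXXXI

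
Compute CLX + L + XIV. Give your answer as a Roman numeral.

CLX = 160, L = 50, XIV = 14
160 + 50 = 210
210 + 14 = 224

CCXXIV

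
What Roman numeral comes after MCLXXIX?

MCLXXIX = 1179, so the next integer is 1179 + 1 = 1180

MCLXXX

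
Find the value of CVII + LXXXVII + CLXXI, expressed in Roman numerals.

CVII = 107, LXXXVII = 87, CLXXI = 171
107 + 87 = 194
194 + 171 = 365

CCCLXV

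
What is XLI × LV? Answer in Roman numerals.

XLI = 41
LV = 55
41 × 55 = 2255

MMCCLV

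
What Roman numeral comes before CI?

CI = 101; previous is 100

C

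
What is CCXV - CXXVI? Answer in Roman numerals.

CCXV = 215
CXXVI = 126
215 - 126 = 89

LXXXIX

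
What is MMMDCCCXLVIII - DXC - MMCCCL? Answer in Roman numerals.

MMMDCCCXLVIII = 3848, DXC = 590, MMCCCL = 2350
3848 - 590 = 3258
3258 - 2350 = 908

CMVIII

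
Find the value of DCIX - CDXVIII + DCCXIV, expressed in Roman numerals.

DCIX = 609, CDXVIII = 418, DCCXIV = 714
609 - 418 = 191
191 + 714 = 905

CMV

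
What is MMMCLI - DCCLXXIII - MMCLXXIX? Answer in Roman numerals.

MMMCLI = 3151, DCCLXXIII = 773, MMCLXXIX = 2179
3151 - 773 = 2378
2378 - 2179 = 199

CXCIX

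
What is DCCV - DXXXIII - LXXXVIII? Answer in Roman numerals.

DCCV = 705, DXXXIII = 533, LXXXVIII = 88
705 - 533 = 172
172 - 88 = 84

LXXXIV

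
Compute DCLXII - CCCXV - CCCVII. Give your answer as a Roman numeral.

DCLXII = 662, CCCXV = 315, CCCVII = 307
662 - 315 = 347
347 - 307 = 40

XL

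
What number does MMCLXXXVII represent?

MMCLXXXVII: M=1000, M=1000, C=100, L=50, X=10, X=10, X=10, V=5, I=1, I=1
1000 + 1000 + 100 + 50 + 10 + 10 + 10 + 5 + 1 + 1 = 2187

2187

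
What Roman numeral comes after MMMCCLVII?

MMMCCLVII = 3257; next is 3258

MMMCCLVIII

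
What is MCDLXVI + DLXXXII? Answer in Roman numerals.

MCDLXVI = 1466
DLXXXII = 582
1466 + 582 = 2048

MMXLVIII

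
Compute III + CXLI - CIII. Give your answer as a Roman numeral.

III = 3, CXLI = 141, CIII = 103
3 + 141 = 144
144 - 103 = 41

XLI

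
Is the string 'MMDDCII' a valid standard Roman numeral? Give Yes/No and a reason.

'MMDDCII': D should not appear more than once

No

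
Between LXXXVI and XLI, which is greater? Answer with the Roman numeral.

LXXXVI = 86
XLI = 41
86 is larger

LXXXVI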